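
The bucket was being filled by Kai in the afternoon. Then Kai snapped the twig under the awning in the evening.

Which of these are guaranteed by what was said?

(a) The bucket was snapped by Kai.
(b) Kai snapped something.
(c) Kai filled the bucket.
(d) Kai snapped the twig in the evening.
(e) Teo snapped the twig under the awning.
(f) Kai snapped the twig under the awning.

(a) Not entailed — Kai snapped the twig, not the bucket; the bucket belongs to the filling event.
(b) Entailed — every conjunct here is already in the original snapping event.
(c) Not entailed — 'was filling' is progressive on an accomplishment; it does not entail the completed 'filled'.
(d) Entailed — the original entails any weakening of itself; this just drops 'under the awning'.
(e) Not entailed — the passage has Kai snapping the twig, not Teo.
(f) Entailed — the original entails any weakening of itself; this just drops 'in the evening'.

(b), (d), (f)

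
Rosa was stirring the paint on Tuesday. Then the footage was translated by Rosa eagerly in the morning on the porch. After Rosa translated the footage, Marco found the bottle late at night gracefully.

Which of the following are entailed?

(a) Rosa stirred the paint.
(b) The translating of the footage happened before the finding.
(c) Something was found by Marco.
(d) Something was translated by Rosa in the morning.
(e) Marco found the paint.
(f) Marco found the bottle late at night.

(a), (b), (c), (d), (f)

(a) Entailed — 'stir' is an activity; 'was stirring' entails that some stirring happened, so 'stirred' holds.
(b) Entailed — the narrative places the translating before the finding.
(c) Entailed — the original entails any weakening of itself; this just drops 'late at night', 'gracefully' and generalizes the patient.
(d) Entailed — every conjunct here is already in the original translating event.
(e) Not entailed — Marco found the bottle, not the paint; the paint belongs to the stirring event.
(f) Entailed — the original entails any weakening of itself; this just drops 'gracefully'.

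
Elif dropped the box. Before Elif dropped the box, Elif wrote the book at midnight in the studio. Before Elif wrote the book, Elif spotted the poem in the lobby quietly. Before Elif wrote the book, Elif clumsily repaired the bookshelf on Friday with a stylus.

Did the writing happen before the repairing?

no

The narrative orders the repairing before the writing.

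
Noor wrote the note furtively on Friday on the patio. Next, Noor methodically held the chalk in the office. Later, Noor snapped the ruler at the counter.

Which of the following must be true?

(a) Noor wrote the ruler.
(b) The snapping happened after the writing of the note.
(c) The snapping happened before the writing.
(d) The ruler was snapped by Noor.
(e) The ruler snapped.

(b), (d), (e)

(a) Not entailed — Noor wrote the note, not the ruler; the ruler belongs to the snapping event.
(b) Entailed — the narrative places the writing before the snapping.
(c) Not entailed — the narrative places the writing before the snapping, not after.
(d) Entailed — dropping 'at the counter' leaves a sub-description the original still satisfies.
(e) Entailed — 'Noor snapped the ruler' is causative; it entails the inchoative 'the ruler snapped'.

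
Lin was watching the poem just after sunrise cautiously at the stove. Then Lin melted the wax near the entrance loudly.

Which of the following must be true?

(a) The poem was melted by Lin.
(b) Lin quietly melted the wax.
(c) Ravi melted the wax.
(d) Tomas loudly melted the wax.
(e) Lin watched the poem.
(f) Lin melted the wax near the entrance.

(a) Not entailed — Lin melted the wax, not the poem; the poem belongs to the watching event.
(b) Not entailed — 'quietly' adds a manner not in (and inconsistent with) the original.
(c) Not entailed — the passage has Lin melting the wax, not Ravi.
(d) Not entailed — the passage has Lin melting the wax, not Tomas.
(e) Entailed — 'watch' is an activity; 'was watching' entails that some watching happened, so 'watched' holds.
(f) Entailed — this follows by dropping conjuncts from the melting event's description.

(e), (f)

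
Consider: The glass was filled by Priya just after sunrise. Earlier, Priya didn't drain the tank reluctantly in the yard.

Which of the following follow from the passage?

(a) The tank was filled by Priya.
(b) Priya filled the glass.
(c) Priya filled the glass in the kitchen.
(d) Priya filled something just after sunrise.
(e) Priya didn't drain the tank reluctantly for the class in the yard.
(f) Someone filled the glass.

(b), (d), (e), (f)

(a) Not entailed — Priya filled the glass, not the tank; the tank belongs to the draining event.
(b) Entailed — the original entails any weakening of itself; this just drops 'just after sunrise'.
(c) Not entailed — 'in the kitchen' adds information not in the original event.
(d) Entailed — this follows by dropping conjuncts from the filling event's description.
(e) Entailed — under negation, adding a further restriction is entailed: if no such draining event occurred, none occurred for the class either.
(f) Entailed — this follows by dropping conjuncts from the filling event's description.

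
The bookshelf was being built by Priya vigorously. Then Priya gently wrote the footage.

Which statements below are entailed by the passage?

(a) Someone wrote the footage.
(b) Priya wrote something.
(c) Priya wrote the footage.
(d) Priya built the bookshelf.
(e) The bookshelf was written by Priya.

(a) Entailed — every conjunct here is already in the original writing event.
(b) Entailed — every conjunct here is already in the original writing event.
(c) Entailed — the original entails any weakening of itself; this just drops 'gently'.
(d) Not entailed — 'was building' is progressive on an accomplishment; it does not entail the completed 'built'.
(e) Not entailed — Priya wrote the footage, not the bookshelf; the bookshelf belongs to the building event.

(a), (b), (c)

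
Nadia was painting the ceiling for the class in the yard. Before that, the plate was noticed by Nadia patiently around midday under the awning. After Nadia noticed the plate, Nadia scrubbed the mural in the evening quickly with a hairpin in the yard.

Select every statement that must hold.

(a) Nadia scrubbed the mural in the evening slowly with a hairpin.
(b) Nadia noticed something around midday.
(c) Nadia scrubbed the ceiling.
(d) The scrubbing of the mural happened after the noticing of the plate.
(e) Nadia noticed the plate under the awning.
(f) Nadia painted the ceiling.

(b), (d), (e)

(a) Not entailed — 'slowly' adds a manner not in (and inconsistent with) the original.
(b) Entailed — dropping 'patiently', 'under the awning' and generalizing the patient leaves a sub-description the original still satisfies.
(c) Not entailed — Nadia scrubbed the mural, not the ceiling; the ceiling belongs to the painting event.
(d) Entailed — the narrative places the noticing before the scrubbing.
(e) Entailed — every conjunct here is already in the original noticing event.
(f) Not entailed — 'was painting' is progressive on an accomplishment; it does not entail the completed 'painted'.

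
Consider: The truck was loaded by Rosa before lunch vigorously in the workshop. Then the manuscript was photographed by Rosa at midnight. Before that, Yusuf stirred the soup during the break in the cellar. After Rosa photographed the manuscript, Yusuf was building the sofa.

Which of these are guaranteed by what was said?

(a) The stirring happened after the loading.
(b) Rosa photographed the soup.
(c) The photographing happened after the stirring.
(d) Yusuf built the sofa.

(c)

(a) Not entailed — the narrative doesn't order the loading relative to the stirring.
(b) Not entailed — Rosa photographed the manuscript, not the soup; the soup belongs to the stirring event.
(c) Entailed — the narrative places the stirring before the photographing.
(d) Not entailed — 'was building' is progressive on an accomplishment; it does not entail the completed 'built'.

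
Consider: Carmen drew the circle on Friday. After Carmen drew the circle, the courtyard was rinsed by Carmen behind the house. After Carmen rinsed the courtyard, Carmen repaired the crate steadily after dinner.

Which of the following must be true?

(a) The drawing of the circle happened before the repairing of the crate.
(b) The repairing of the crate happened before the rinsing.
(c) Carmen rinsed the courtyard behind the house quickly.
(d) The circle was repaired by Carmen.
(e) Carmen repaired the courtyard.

(a) Entailed — the narrative places the drawing before the repairing.
(b) Not entailed — the narrative places the rinsing before the repairing, not after.
(c) Not entailed — 'quickly' adds information not in the original event.
(d) Not entailed — Carmen repaired the crate, not the circle; the circle belongs to the drawing event.
(e) Not entailed — Carmen repaired the crate, not the courtyard; the courtyard belongs to the rinsing event.

(a)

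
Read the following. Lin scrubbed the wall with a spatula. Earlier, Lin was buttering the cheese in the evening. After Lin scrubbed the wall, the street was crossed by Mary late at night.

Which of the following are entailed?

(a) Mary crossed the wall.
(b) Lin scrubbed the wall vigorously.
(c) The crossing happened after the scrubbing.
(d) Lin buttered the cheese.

(a) Not entailed — Mary crossed the street, not the wall; the wall belongs to the scrubbing event.
(b) Not entailed — 'vigorously' adds information not in the original event.
(c) Entailed — the narrative places the scrubbing before the crossing.
(d) Not entailed — 'was buttering' is progressive on an accomplishment; it does not entail the completed 'buttered'.

(c)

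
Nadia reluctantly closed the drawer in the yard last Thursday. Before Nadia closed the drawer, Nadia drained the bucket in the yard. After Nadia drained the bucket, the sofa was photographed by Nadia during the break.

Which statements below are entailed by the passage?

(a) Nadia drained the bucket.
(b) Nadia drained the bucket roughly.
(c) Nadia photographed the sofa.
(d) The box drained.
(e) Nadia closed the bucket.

(a), (c)

(a) Entailed — the original entails any weakening of itself; this just drops 'in the yard'.
(b) Not entailed — 'roughly' adds information not in the original event.
(c) Entailed — every conjunct here is already in the original photographing event.
(d) Not entailed — the bucket is what drained, not the box.
(e) Not entailed — Nadia closed the drawer, not the bucket; the bucket belongs to the draining event.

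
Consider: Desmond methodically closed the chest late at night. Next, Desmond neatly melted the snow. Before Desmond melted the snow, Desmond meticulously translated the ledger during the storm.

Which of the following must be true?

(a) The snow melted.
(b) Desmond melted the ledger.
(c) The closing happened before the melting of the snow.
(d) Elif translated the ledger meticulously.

(a) Entailed — 'Desmond melted the snow' is causative; it entails the inchoative 'the snow melted'.
(b) Not entailed — Desmond melted the snow, not the ledger; the ledger belongs to the translating event.
(c) Entailed — the narrative places the closing before the melting.
(d) Not entailed — the passage has Desmond translating the ledger, not Elif.

(a), (c)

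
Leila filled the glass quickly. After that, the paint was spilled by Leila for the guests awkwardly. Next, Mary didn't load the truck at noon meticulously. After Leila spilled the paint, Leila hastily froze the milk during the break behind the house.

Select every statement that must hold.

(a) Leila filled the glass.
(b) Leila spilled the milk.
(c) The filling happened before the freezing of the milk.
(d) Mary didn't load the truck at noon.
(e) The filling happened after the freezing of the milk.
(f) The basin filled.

(a) Entailed — this follows by dropping conjuncts from the filling event's description.
(b) Not entailed — Leila spilled the paint, not the milk; the milk belongs to the freezing event.
(c) Entailed — the narrative places the filling before the freezing.
(d) Not entailed — dropping 'meticulously' under negation is not valid — the original leaves open that Mary loaded the truck some other way.
(e) Not entailed — the narrative places the filling before the freezing, not after.
(f) Not entailed — the glass is what filled, not the basin.

(a), (c)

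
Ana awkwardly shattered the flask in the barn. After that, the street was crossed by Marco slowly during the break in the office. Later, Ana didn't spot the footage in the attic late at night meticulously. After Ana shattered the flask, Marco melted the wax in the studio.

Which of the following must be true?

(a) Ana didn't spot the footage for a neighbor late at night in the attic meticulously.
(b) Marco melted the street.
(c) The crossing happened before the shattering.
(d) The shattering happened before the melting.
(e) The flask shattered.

(a) Entailed — under negation, adding a further restriction is entailed: if no such spotting event occurred, none occurred for a neighbor either.
(b) Not entailed — Marco melted the wax, not the street; the street belongs to the crossing event.
(c) Not entailed — the narrative places the shattering before the crossing, not after.
(d) Entailed — the narrative places the shattering before the melting.
(e) Entailed — 'Ana shattered the flask' is causative; it entails the inchoative 'the flask shattered'.

(a), (d), (e)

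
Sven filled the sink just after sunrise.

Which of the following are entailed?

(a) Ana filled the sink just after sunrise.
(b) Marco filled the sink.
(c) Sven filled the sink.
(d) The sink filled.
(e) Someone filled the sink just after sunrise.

(c), (d), (e)

(a) Not entailed — the passage has Sven filling the sink, not Ana.
(b) Not entailed — the passage has Sven filling the sink, not Marco.
(c) Entailed — every conjunct here is already in the original filling event.
(d) Entailed — 'Sven filled the sink' is causative; it entails the inchoative 'the sink filled'.
(e) Entailed — generalizing the agent leaves a sub-description the original still satisfies.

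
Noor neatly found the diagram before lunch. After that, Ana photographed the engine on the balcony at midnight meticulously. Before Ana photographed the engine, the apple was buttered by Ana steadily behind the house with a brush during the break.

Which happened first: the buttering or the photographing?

The connectives place the buttering before the photographing.

the buttering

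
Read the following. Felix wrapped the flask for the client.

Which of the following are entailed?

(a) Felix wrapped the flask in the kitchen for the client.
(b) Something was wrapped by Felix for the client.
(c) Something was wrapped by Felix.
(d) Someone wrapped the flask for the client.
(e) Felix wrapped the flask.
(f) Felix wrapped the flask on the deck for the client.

(a) Not entailed — 'in the kitchen' adds information not in the original event.
(b) Entailed — generalizing the patient leaves a sub-description the original still satisfies.
(c) Entailed — every conjunct here is already in the original wrapping event.
(d) Entailed — generalizing the agent leaves a sub-description the original still satisfies.
(e) Entailed — this follows by dropping conjuncts from the wrapping event's description.
(f) Not entailed — 'on the deck' adds information not in the original event.

(b), (c), (d), (e)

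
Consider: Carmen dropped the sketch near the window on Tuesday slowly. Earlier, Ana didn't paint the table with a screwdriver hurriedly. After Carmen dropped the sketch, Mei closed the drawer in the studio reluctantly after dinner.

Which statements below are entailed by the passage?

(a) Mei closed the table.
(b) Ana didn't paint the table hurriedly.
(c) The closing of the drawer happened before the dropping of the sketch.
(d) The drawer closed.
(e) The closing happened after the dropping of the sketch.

(d), (e)

(a) Not entailed — Mei closed the drawer, not the table; the table belongs to the painting event.
(b) Not entailed — dropping 'with a screwdriver' under negation is not valid — the original leaves open that Ana painted the table some other way.
(c) Not entailed — the narrative places the dropping before the closing, not after.
(d) Entailed — 'Mei closed the drawer' is causative; it entails the inchoative 'the drawer closed'.
(e) Entailed — the narrative places the dropping before the closing.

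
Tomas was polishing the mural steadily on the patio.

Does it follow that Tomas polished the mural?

'polish' is atelic; if Tomas was polishing the mural, then Tomas polished the mural (for some time).

yes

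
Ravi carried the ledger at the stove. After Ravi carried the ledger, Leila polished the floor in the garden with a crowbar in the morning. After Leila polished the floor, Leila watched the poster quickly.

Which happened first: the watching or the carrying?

The connectives place the carrying before the watching.

the carrying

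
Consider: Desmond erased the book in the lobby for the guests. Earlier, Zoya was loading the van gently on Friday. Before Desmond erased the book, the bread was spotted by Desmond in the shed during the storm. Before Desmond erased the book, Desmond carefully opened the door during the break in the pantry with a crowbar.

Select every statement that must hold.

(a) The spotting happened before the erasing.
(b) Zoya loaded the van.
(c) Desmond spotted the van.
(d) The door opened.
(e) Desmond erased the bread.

(a), (d)

(a) Entailed — the narrative places the spotting before the erasing.
(b) Not entailed — 'was loading' is progressive on an accomplishment; it does not entail the completed 'loaded'.
(c) Not entailed — Desmond spotted the bread, not the van; the van belongs to the loading event.
(d) Entailed — 'Desmond opened the door' is causative; it entails the inchoative 'the door opened'.
(e) Not entailed — Desmond erased the book, not the bread; the bread belongs to the spotting event.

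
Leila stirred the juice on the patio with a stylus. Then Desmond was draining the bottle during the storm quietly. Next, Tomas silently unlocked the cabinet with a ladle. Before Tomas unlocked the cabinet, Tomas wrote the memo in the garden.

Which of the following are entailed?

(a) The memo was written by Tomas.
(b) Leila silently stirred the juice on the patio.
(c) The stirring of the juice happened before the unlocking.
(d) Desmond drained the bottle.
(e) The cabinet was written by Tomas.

(a) Entailed — this follows by dropping conjuncts from the writing event's description.
(b) Not entailed — 'silently' adds information not in the original event.
(c) Entailed — the narrative places the stirring before the unlocking.
(d) Not entailed — 'was draining' is progressive on an accomplishment; it does not entail the completed 'drained'.
(e) Not entailed — Tomas wrote the memo, not the cabinet; the cabinet belongs to the unlocking event.

(a), (c)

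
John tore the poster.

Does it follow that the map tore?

Nothing is said about any map; only the poster is affected.

no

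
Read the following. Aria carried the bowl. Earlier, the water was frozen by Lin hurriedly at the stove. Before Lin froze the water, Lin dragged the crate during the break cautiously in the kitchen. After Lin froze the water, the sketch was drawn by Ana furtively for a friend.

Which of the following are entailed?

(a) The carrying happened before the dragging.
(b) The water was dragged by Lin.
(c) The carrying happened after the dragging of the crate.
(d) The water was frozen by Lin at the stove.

(c), (d)

(a) Not entailed — the narrative places the dragging before the carrying, not after.
(b) Not entailed — Lin dragged the crate, not the water; the water belongs to the freezing event.
(c) Entailed — the narrative places the dragging before the carrying.
(d) Entailed — this follows by dropping conjuncts from the freezing event's description.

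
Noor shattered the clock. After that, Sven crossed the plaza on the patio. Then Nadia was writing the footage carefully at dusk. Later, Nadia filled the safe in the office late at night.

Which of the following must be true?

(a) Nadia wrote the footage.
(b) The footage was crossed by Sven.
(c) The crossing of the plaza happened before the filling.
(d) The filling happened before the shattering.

(a) Not entailed — 'was writing' is progressive on an accomplishment; it does not entail the completed 'wrote'.
(b) Not entailed — Sven crossed the plaza, not the footage; the footage belongs to the writing event.
(c) Entailed — the narrative places the crossing before the filling.
(d) Not entailed — the narrative places the shattering before the filling, not after.

(c)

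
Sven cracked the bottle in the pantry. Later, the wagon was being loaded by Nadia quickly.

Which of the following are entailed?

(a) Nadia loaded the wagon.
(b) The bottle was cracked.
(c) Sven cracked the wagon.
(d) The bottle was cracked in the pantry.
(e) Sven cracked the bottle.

(b), (d), (e)

(a) Not entailed — 'was loading' is progressive on an accomplishment; it does not entail the completed 'loaded'.
(b) Entailed — dropping 'in the pantry' and generalizing the agent leaves a sub-description the original still satisfies.
(c) Not entailed — Sven cracked the bottle, not the wagon; the wagon belongs to the loading event.
(d) Entailed — this follows by dropping conjuncts from the cracking event's description.
(e) Entailed — this follows by dropping conjuncts from the cracking event's description.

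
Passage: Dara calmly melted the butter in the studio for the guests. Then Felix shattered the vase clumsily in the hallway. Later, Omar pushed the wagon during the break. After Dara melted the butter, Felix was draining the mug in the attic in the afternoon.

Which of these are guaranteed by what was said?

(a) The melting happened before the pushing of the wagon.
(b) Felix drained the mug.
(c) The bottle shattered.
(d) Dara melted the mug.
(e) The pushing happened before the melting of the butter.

(a)

(a) Entailed — the narrative places the melting before the pushing.
(b) Not entailed — 'was draining' is progressive on an accomplishment; it does not entail the completed 'drained'.
(c) Not entailed — the vase is what shattered, not the bottle.
(d) Not entailed — Dara melted the butter, not the mug; the mug belongs to the draining event.
(e) Not entailed — the narrative places the melting before the pushing, not after.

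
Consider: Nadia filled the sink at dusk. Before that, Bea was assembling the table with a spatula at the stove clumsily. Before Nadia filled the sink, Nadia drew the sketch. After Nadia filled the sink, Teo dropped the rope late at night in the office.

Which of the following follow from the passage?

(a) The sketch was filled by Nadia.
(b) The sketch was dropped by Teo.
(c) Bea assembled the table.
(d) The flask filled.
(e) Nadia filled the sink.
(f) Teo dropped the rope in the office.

(e), (f)

(a) Not entailed — Nadia filled the sink, not the sketch; the sketch belongs to the drawing event.
(b) Not entailed — Teo dropped the rope, not the sketch; the sketch belongs to the drawing event.
(c) Not entailed — 'was assembling' is progressive on an accomplishment; it does not entail the completed 'assembled'.
(d) Not entailed — the sink is what filled, not the flask.
(e) Entailed — this follows by dropping conjuncts from the filling event's description.
(f) Entailed — dropping 'late at night' leaves a sub-description the original still satisfies.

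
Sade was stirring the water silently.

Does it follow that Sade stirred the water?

'stir' is atelic; if Sade was stirring the water, then Sade stirred the water (for some time).

yes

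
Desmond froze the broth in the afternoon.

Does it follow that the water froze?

Nothing is said about any water; only the broth is affected.

no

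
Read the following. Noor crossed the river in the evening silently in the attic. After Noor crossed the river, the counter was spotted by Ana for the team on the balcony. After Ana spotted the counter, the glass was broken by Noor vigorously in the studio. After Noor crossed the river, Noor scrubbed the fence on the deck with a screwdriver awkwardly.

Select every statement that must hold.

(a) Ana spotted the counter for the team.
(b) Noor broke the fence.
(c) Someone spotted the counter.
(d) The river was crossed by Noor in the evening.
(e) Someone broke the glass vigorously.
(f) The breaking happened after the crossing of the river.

(a) Entailed — dropping 'on the balcony' leaves a sub-description the original still satisfies.
(b) Not entailed — Noor broke the glass, not the fence; the fence belongs to the scrubbing event.
(c) Entailed — this follows by dropping conjuncts from the spotting event's description.
(d) Entailed — this follows by dropping conjuncts from the crossing event's description.
(e) Entailed — every conjunct here is already in the original breaking event.
(f) Entailed — the narrative places the crossing before the breaking.

(a), (c), (d), (e), (f)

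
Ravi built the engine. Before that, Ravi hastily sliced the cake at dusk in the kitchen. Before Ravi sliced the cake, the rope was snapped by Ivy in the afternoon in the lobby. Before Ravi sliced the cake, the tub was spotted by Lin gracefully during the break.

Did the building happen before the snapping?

The narrative orders the snapping before the building.

no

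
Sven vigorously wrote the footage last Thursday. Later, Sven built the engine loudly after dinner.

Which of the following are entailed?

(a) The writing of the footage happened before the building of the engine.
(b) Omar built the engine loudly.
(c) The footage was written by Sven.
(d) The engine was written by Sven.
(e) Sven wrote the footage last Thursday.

(a) Entailed — the narrative places the writing before the building.
(b) Not entailed — the passage has Sven building the engine, not Omar.
(c) Entailed — every conjunct here is already in the original writing event.
(d) Not entailed — Sven wrote the footage, not the engine; the engine belongs to the building event.
(e) Entailed — dropping 'vigorously' leaves a sub-description the original still satisfies.

(a), (c), (e)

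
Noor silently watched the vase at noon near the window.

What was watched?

the vase

'the vase' marks the patient of the watching event.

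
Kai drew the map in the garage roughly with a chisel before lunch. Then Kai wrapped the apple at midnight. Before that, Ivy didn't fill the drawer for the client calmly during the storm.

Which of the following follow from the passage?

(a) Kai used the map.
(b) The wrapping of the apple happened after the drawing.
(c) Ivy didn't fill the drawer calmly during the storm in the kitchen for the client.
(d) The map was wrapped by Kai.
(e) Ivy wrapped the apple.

(a) Not entailed — the map is the patient, not an instrument — Kai used a chisel.
(b) Entailed — the narrative places the drawing before the wrapping.
(c) Entailed — under negation, adding a further restriction is entailed: if no such filling event occurred, none occurred in the kitchen either.
(d) Not entailed — Kai wrapped the apple, not the map; the map belongs to the drawing event.
(e) Not entailed — the passage has Kai wrapping the apple, not Ivy.

(b), (c)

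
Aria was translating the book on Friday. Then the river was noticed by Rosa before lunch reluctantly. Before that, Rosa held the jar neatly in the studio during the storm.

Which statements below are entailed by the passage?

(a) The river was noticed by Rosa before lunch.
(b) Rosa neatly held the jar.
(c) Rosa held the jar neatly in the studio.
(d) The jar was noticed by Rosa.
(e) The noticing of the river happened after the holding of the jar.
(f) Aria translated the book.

(a), (b), (c), (e)

(a) Entailed — the original entails any weakening of itself; this just drops 'reluctantly'.
(b) Entailed — every conjunct here is already in the original holding event.
(c) Entailed — this follows by dropping conjuncts from the holding event's description.
(d) Not entailed — Rosa noticed the river, not the jar; the jar belongs to the holding event.
(e) Entailed — the narrative places the holding before the noticing.
(f) Not entailed — 'was translating' is progressive on an accomplishment; it does not entail the completed 'translated'.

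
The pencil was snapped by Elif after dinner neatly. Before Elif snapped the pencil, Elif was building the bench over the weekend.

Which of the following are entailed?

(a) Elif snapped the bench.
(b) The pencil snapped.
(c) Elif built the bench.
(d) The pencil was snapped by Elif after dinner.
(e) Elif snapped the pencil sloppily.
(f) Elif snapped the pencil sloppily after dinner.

(a) Not entailed — Elif snapped the pencil, not the bench; the bench belongs to the building event.
(b) Entailed — 'Elif snapped the pencil' is causative; it entails the inchoative 'the pencil snapped'.
(c) Not entailed — 'was building' is progressive on an accomplishment; it does not entail the completed 'built'.
(d) Entailed — dropping 'neatly' leaves a sub-description the original still satisfies.
(e) Not entailed — 'sloppily' adds a manner not in (and inconsistent with) the original.
(f) Not entailed — 'sloppily' adds a manner not in (and inconsistent with) the original.

(b), (d)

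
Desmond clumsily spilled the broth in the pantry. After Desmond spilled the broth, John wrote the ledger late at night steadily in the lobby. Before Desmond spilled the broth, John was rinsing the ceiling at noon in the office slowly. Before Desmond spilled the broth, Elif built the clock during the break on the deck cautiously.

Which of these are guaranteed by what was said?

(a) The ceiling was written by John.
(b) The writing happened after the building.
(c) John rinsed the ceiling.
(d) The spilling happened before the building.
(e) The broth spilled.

(b), (c), (e)

(a) Not entailed — John wrote the ledger, not the ceiling; the ceiling belongs to the rinsing event.
(b) Entailed — the narrative places the building before the writing.
(c) Entailed — 'rinse' is an activity; 'was rinsing' entails that some rinsing happened, so 'rinsed' holds.
(d) Not entailed — the narrative places the building before the spilling, not after.
(e) Entailed — 'Desmond spilled the broth' is causative; it entails the inchoative 'the broth spilled'.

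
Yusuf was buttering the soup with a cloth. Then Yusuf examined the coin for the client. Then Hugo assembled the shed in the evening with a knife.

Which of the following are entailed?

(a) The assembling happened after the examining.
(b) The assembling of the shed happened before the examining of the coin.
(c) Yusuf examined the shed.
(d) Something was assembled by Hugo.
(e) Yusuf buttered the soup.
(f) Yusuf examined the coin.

(a) Entailed — the narrative places the examining before the assembling.
(b) Not entailed — the narrative places the examining before the assembling, not after.
(c) Not entailed — Yusuf examined the coin, not the shed; the shed belongs to the assembling event.
(d) Entailed — the original entails any weakening of itself; this just drops 'in the evening', 'with a knife' and generalizes the patient.
(e) Not entailed — 'was buttering' is progressive on an accomplishment; it does not entail the completed 'buttered'.
(f) Entailed — this follows by dropping conjuncts from the examining event's description.

(a), (d), (f)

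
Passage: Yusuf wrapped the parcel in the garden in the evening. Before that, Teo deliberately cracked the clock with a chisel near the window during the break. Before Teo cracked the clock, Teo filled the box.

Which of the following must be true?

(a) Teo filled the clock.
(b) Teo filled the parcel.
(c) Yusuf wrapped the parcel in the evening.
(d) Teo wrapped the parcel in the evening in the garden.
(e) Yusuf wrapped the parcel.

(a) Not entailed — Teo filled the box, not the clock; the clock belongs to the cracking event.
(b) Not entailed — Teo filled the box, not the parcel; the parcel belongs to the wrapping event.
(c) Entailed — this follows by dropping conjuncts from the wrapping event's description.
(d) Not entailed — the passage has Yusuf wrapping the parcel, not Teo.
(e) Entailed — every conjunct here is already in the original wrapping event.

(c), (e)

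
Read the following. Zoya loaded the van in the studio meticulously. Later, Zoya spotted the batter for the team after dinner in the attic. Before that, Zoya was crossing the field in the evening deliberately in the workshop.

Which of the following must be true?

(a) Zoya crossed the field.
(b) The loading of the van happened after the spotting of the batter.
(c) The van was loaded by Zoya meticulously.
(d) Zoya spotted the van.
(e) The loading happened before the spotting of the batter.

(c), (e)

(a) Not entailed — 'was crossing' is progressive on an accomplishment; it does not entail the completed 'crossed'.
(b) Not entailed — the narrative places the loading before the spotting, not after.
(c) Entailed — the original entails any weakening of itself; this just drops 'in the studio'.
(d) Not entailed — Zoya spotted the batter, not the van; the van belongs to the loading event.
(e) Entailed — the narrative places the loading before the spotting.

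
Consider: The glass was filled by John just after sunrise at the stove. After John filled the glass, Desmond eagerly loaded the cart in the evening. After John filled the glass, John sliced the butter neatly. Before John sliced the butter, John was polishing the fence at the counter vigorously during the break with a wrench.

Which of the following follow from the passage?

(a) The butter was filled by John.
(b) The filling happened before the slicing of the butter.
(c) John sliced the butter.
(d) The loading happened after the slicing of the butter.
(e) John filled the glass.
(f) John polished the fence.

(b), (c), (e), (f)

(a) Not entailed — John filled the glass, not the butter; the butter belongs to the slicing event.
(b) Entailed — the narrative places the filling before the slicing.
(c) Entailed — the original entails any weakening of itself; this just drops 'neatly'.
(d) Not entailed — the narrative doesn't order the slicing relative to the loading.
(e) Entailed — this follows by dropping conjuncts from the filling event's description.
(f) Entailed — 'polish' is an activity; 'was polishing' entails that some polishing happened, so 'polished' holds.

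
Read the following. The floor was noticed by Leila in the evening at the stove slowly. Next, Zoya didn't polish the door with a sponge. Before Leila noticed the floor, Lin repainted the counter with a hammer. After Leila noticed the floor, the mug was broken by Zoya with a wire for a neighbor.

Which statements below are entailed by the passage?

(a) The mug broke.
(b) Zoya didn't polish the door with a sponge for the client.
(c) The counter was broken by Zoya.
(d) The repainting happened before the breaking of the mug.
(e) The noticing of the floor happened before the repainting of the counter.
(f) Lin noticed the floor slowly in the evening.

(a) Entailed — 'Zoya broke the mug' is causative; it entails the inchoative 'the mug broke'.
(b) Entailed — under negation, adding a further restriction is entailed: if no such polishing event occurred, none occurred for the client either.
(c) Not entailed — Zoya broke the mug, not the counter; the counter belongs to the repainting event.
(d) Entailed — the narrative places the repainting before the breaking.
(e) Not entailed — the narrative places the repainting before the noticing, not after.
(f) Not entailed — the passage has Leila noticing the floor, not Lin.

(a), (b), (d)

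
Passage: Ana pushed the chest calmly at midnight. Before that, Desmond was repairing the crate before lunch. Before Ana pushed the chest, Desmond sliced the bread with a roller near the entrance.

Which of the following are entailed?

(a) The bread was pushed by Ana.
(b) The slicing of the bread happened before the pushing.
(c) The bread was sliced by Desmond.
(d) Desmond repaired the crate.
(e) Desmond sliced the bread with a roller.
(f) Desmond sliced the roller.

(a) Not entailed — Ana pushed the chest, not the bread; the bread belongs to the slicing event.
(b) Entailed — the narrative places the slicing before the pushing.
(c) Entailed — dropping 'near the entrance', 'with a roller' leaves a sub-description the original still satisfies.
(d) Not entailed — 'was repairing' is progressive on an accomplishment; it does not entail the completed 'repaired'.
(e) Entailed — dropping 'near the entrance' leaves a sub-description the original still satisfies.
(f) Not entailed — the roller is the instrument, not what was sliced.

(b), (c), (e)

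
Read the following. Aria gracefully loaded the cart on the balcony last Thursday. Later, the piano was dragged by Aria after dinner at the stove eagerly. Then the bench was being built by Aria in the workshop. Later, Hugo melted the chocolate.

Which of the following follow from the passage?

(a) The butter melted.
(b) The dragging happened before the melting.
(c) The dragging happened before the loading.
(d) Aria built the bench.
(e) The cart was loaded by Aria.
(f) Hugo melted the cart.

(a) Not entailed — the chocolate is what melted, not the butter.
(b) Entailed — the narrative places the dragging before the melting.
(c) Not entailed — the narrative places the loading before the dragging, not after.
(d) Not entailed — 'was building' is progressive on an accomplishment; it does not entail the completed 'built'.
(e) Entailed — the original entails any weakening of itself; this just drops 'on the balcony', 'gracefully', 'last Thursday'.
(f) Not entailed — Hugo melted the chocolate, not the cart; the cart belongs to the loading event.

(b), (e)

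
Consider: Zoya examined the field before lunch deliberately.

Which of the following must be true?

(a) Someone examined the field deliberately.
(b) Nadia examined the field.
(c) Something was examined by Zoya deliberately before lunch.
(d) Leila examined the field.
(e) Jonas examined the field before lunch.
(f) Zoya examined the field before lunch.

(a), (c), (f)

(a) Entailed — every conjunct here is already in the original examining event.
(b) Not entailed — the passage has Zoya examining the field, not Nadia.
(c) Entailed — generalizing the patient leaves a sub-description the original still satisfies.
(d) Not entailed — the passage has Zoya examining the field, not Leila.
(e) Not entailed — the passage has Zoya examining the field, not Jonas.
(f) Entailed — this follows by dropping conjuncts from the examining event's description.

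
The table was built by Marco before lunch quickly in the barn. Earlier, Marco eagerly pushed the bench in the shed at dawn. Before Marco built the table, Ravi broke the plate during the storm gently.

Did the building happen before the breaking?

no

The narrative orders the breaking before the building.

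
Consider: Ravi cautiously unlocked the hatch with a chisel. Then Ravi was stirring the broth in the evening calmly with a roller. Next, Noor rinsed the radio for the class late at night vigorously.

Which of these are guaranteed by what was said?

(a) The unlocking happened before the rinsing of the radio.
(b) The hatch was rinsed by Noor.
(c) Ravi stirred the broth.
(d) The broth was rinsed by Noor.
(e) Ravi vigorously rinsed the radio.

(a), (c)

(a) Entailed — the narrative places the unlocking before the rinsing.
(b) Not entailed — Noor rinsed the radio, not the hatch; the hatch belongs to the unlocking event.
(c) Entailed — 'stir' is an activity; 'was stirring' entails that some stirring happened, so 'stirred' holds.
(d) Not entailed — Noor rinsed the radio, not the broth; the broth belongs to the stirring event.
(e) Not entailed — the passage has Noor rinsing the radio, not Ravi.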